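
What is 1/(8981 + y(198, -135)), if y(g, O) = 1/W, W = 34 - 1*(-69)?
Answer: 103/925044 ≈ 0.00011135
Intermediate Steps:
W = 103 (W = 34 + 69 = 103)
y(g, O) = 1/103
1/(8981 + y(198, -135)) = 1/(8981 + 1/103) = 1/(925044/103) = 103/925044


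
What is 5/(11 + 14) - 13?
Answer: -64/5 ≈ -12.800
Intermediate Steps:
5/(11 + 14) - 13 = 5/25 - 13 = 5*(1/25) - 13 = ⅕ - 13 = -64/5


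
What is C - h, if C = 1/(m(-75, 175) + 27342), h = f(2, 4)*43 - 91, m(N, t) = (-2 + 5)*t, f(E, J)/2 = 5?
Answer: -9446912/27867 ≈ -339.00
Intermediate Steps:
f(E, J) = 10 (f(E, J) = 2*5 = 10)
m(N, t) = 3*t
h = 339 (h = 10*43 - 91 = 430 - 91 = 339)
C = 1/27867 (C = 1/(3*175 + 27342) = 1/(525 + 27342) = 1/27867 ≈ 3.5885e-5)
C - h = 1/27867 - 1*339 = 1/27867 - 339 = -9446912/27867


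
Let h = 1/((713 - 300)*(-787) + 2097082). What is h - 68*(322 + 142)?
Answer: -55911753151/1772051 ≈ -31552.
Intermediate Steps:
h = 1/1772051 (h = 1/(413*(-787) + 2097082) = 1/(-325031 + 2097082) = 1/1772051 ≈ 5.6432e-7)
h - 68*(322 + 142) = 1/1772051 - 68*(322 + 142) = 1/1772051 - 68*464 = 1/1772051 - 31552 = -55911753151/1772051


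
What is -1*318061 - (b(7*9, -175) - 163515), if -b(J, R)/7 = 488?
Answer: -151130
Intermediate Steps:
b(J, R) = -3416 (b(J, R) = -7*488 = -3416)
-1*318061 - (b(7*9, -175) - 163515) = -1*318061 - (-3416 - 163515) = -318061 - 1*(-166931) = -318061 + 166931 = -151130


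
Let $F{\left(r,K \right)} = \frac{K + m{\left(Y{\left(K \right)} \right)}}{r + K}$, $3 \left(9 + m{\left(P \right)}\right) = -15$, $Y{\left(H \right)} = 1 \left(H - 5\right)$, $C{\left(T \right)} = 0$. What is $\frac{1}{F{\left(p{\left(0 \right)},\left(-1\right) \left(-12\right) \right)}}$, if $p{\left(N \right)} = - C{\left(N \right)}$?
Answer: $-6$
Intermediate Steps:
$Y{\left(H \right)} = -5 + H$ ($Y{\left(H \right)} = 1 \left(-5 + H\right) = -5 + H$)
$m{\left(P \right)} = -14$ ($m{\left(P \right)} = -9 + \frac{1}{3} \left(-15\right) = -9 - 5 = -14$)
$p{\left(N \right)} = 0$ ($p{\left(N \right)} = \left(-1\right) 0 = 0$)
$F{\left(r,K \right)} = \frac{-14 + K}{K + r}$ ($F{\left(r,K \right)} = \frac{K - 14}{r + K} = \frac{-14 + K}{K + r}$)
$\frac{1}{F{\left(p{\left(0 \right)},\left(-1\right) \left(-12\right) \right)}} = \frac{1}{\frac{1}{\left(-1\right) \left(-12\right) + 0} \left(-14 - -12\right)} = \frac{1}{\frac{1}{12 + 0} \left(-14 + 12\right)} = \frac{1}{\frac{1}{12} \left(-2\right)} = \frac{1}{- \frac{1}{6}} = -6$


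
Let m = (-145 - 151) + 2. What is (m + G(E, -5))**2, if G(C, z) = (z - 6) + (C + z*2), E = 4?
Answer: 96721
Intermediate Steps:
G(C, z) = -6 + C + 3*z (G(C, z) = (-6 + z) + (C + 2*z) = -6 + C + 3*z)
m = -294 (m = -296 + 2 = -294)
(m + G(E, -5))**2 = (-294 + (-6 + 4 + 3*(-5)))**2 = (-294 + (-6 + 4 - 15))**2 = (-294 - 17)**2 = (-311)**2 = 96721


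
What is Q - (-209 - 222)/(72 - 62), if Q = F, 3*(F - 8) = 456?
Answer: 2031/10 ≈ 203.10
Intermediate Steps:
F = 160 (F = 8 + (⅓)*456 = 8 + 152 = 160)
Q = 160
Q - (-209 - 222)/(72 - 62) = 160 - (-209 - 222)/(72 - 62) = 160 - (-431)/10 = 160 - 1*(-431/10) = 160 + 431/10 = 2031/10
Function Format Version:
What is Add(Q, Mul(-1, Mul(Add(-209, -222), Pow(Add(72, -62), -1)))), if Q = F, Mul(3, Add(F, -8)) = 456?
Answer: Rational(2031, 10) ≈ 203.10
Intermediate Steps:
F = 160 (F = Add(8, Mul(Rational(1, 3), 456)) = Add(8, 152) = 160)
Q = 160
Add(Q, Mul(-1, Mul(Add(-209, -222), Pow(Add(72, -62), -1)))) = Add(160, Mul(-1, Mul(Add(-209, -222), Pow(Add(72, -62), -1)))) = Add(160, Mul(-1, Mul(-431, Pow(10, -1)))) = Add(160, Mul(-1, Mul(-431, Rational(1, 10)))) = Add(160, Mul(-1, Rational(-431, 10))) = Add(160, Rational(431, 10)) = Rational(2031, 10)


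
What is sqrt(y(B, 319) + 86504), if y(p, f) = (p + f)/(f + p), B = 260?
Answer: sqrt(86505) ≈ 294.12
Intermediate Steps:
y(p, f) = 1 (y(p, f) = (f + p)/(f + p) = 1)
sqrt(y(B, 319) + 86504) = sqrt(1 + 86504) = sqrt(86505)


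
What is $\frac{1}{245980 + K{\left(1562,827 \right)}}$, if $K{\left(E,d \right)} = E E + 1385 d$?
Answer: $\frac{1}{3831219} \approx 2.6101 \cdot 10^{-7}$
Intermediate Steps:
$K{\left(E,d \right)} = E^{2} + 1385 d$
$\frac{1}{245980 + K{\left(1562,827 \right)}} = \frac{1}{245980 + \left(1562^{2} + 1385 \cdot 827\right)} = \frac{1}{245980 + \left(2439844 + 1145395\right)} = \frac{1}{245980 + 3585239} = \frac{1}{3831219}$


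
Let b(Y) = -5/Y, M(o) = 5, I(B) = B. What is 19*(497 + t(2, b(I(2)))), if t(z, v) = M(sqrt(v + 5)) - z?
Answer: 9500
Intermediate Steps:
t(z, v) = 5 - z
19*(497 + t(2, b(I(2)))) = 19*(497 + (5 - 1*2)) = 19*(497 + (5 - 2)) = 19*(497 + 3) = 19*500 = 9500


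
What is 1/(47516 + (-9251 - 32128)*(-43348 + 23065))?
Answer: 1/839337773 ≈ 1.1914e-9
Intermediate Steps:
1/(47516 + (-9251 - 32128)*(-43348 + 23065)) = 1/(47516 - 41379*(-20283)) = 1/(47516 + 839290257) = 1/839337773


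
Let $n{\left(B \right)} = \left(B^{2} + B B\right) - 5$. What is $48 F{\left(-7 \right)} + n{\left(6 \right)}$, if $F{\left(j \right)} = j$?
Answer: $-269$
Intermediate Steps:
$n{\left(B \right)} = -5 + 2 B^{2}$ ($n{\left(B \right)} = \left(B^{2} + B^{2}\right) - 5 = 2 B^{2} - 5 = -5 + 2 B^{2}$)
$48 F{\left(-7 \right)} + n{\left(6 \right)} = 48 \left(-7\right) - \left(5 - 2 \cdot 6^{2}\right) = -336 + \left(-5 + 2 \cdot 36\right) = -336 + \left(-5 + 72\right) = -336 + 67 = -269$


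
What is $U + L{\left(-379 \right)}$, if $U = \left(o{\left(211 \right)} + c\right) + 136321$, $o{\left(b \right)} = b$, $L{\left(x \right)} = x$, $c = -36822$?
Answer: $99331$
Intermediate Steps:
$U = 99710$ ($U = \left(211 - 36822\right) + 136321 = -36611 + 136321 = 99710$)
$U + L{\left(-379 \right)} = 99710 - 379 = 99331$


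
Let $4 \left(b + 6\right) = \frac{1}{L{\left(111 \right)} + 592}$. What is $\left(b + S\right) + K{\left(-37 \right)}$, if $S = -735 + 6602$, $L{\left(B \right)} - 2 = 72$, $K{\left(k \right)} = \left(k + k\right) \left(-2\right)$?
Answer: $\frac{16007977}{2664} \approx 6009.0$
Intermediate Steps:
$K{\left(k \right)} = - 4 k$ ($K{\left(k \right)} = 2 k \left(-2\right) = - 4 k$)
$L{\left(B \right)} = 74$ ($L{\left(B \right)} = 2 + 72 = 74$)
$b = - \frac{15983}{2664}$ ($b = -6 + \frac{1}{4 \left(74 + 592\right)} = -6 + \frac{1}{4 \cdot 666} = -6 + \frac{1}{4} \cdot \frac{1}{666} = -6 + \frac{1}{2664} = - \frac{15983}{2664} \approx -5.9996$)
$S = 5867$
$\left(b + S\right) + K{\left(-37 \right)} = \left(- \frac{15983}{2664} + 5867\right) - -148 = \frac{15613705}{2664} + 148 = \frac{16007977}{2664}$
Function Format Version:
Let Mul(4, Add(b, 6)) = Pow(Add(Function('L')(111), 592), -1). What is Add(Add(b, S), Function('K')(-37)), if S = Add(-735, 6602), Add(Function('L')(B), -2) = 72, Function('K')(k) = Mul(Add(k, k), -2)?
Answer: Rational(16007977, 2664) ≈ 6009.0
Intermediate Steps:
Function('K')(k) = Mul(-4, k) (Function('K')(k) = Mul(Mul(2, k), -2) = Mul(-4, k))
Function('L')(B) = 74 (Function('L')(B) = Add(2, 72) = 74)
b = Rational(-15983, 2664) (b = Add(-6, Mul(Rational(1, 4), Pow(Add(74, 592), -1))) = Add(-6, Mul(Rational(1, 4), Pow(666, -1))) = Add(-6, Mul(Rational(1, 4), Rational(1, 666))) = Add(-6, Rational(1, 2664)) = Rational(-15983, 2664) ≈ -5.9996)
S = 5867
Add(Add(b, S), Function('K')(-37)) = Add(Add(Rational(-15983, 2664), 5867), Mul(-4, -37)) = Add(Rational(15613705, 2664), 148) = Rational(16007977, 2664)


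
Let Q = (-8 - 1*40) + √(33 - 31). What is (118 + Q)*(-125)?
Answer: -8750 - 125*√2 ≈ -8926.8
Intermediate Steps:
Q = -48 + √2 (Q = (-8 - 40) + √2 = -48 + √2 ≈ -46.586)
(118 + Q)*(-125) = (118 + (-48 + √2))*(-125) = (70 + √2)*(-125) = -8750 - 125*√2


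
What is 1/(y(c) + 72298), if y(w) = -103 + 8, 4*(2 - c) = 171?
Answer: 1/72203 ≈ 1.3850e-5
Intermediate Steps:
c = -163/4 (c = 2 - ¼*171 = 2 - 171/4 = -163/4 ≈ -40.750)
y(w) = -95
1/(y(c) + 72298) = 1/(-95 + 72298) = 1/72203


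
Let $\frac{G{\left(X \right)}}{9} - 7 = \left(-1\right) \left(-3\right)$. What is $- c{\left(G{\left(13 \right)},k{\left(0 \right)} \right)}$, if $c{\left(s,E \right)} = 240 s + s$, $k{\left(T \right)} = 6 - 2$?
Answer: $-21690$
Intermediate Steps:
$G{\left(X \right)} = 90$ ($G{\left(X \right)} = 63 + 9 \left(\left(-1\right) \left(-3\right)\right) = 63 + 9 \cdot 3 = 63 + 27 = 90$)
$k{\left(T \right)} = 4$ ($k{\left(T \right)} = 6 - 2 = 4$)
$c{\left(s,E \right)} = 241 s$
$- c{\left(G{\left(13 \right)},k{\left(0 \right)} \right)} = - 241 \cdot 90 = \left(-1\right) 21690 = -21690$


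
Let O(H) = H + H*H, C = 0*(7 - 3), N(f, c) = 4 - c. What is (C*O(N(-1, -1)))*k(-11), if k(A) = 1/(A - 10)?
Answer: 0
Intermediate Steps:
k(A) = 1/(-10 + A)
C = 0 (C = 0*4 = 0)
O(H) = H + H²
(C*O(N(-1, -1)))*k(-11) = (0*((4 - 1*(-1))*(1 + (4 - 1*(-1)))))/(-10 - 11) = (0*((4 + 1)*(1 + (4 + 1))))/(-21) = (0*(5*(1 + 5)))*(-1/21) = (0*(5*6))*(-1/21) = (0*30)*(-1/21) = 0*(-1/21) = 0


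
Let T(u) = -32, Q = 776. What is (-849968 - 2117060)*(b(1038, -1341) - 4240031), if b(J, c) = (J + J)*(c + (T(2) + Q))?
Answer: 16257542124284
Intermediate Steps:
b(J, c) = 2*J*(744 + c) (b(J, c) = (J + J)*(c + (-32 + 776)) = (2*J)*(c + 744) = (2*J)*(744 + c) = 2*J*(744 + c))
(-849968 - 2117060)*(b(1038, -1341) - 4240031) = (-849968 - 2117060)*(2*1038*(744 - 1341) - 4240031) = -2967028*(2*1038*(-597) - 4240031) = -2967028*(-1239372 - 4240031) = -2967028*(-5479403) = 16257542124284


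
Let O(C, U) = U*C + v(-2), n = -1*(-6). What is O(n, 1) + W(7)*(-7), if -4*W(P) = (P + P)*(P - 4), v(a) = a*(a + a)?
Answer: 175/2 ≈ 87.500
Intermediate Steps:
v(a) = 2*a**2 (v(a) = a*(2*a) = 2*a**2)
n = 6
W(P) = -P*(-4 + P)/2 (W(P) = -(P + P)*(P - 4)/4 = -2*P*(-4 + P)/4 = -P*(-4 + P)/2)
O(C, U) = 8 + C*U (O(C, U) = U*C + 2*(-2)**2 = C*U + 2*4 = C*U + 8 = 8 + C*U)
O(n, 1) + W(7)*(-7) = (8 + 6*1) + ((1/2)*7*(4 - 1*7))*(-7) = (8 + 6) + ((1/2)*7*(4 - 7))*(-7) = 14 + ((1/2)*7*(-3))*(-7) = 14 - 21/2*(-7) = 14 + 147/2 = 175/2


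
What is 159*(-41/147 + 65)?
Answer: 504242/49 ≈ 10291.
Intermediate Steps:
159*(-41/147 + 65) = 159*(9514/147) = 504242/49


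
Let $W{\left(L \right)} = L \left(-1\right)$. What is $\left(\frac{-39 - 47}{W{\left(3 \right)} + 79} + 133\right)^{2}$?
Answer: $\frac{25110121}{1444} \approx 17389.0$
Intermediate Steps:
$W{\left(L \right)} = - L$
$\left(\frac{-39 - 47}{W{\left(3 \right)} + 79} + 133\right)^{2} = \left(\frac{-39 - 47}{\left(-1\right) 3 + 79} + 133\right)^{2} = \left(- \frac{86}{-3 + 79} + 133\right)^{2} = \left(- \frac{86}{76} + 133\right)^{2} = \left(\left(-86\right) \frac{1}{76} + 133\right)^{2} = \left(- \frac{43}{38} + 133\right)^{2} = \left(\frac{5011}{38}\right)^{2} = \frac{25110121}{1444}$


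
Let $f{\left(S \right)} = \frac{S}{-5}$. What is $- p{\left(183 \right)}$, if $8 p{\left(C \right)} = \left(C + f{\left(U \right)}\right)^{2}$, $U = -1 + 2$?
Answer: $- \frac{208849}{50} \approx -4177.0$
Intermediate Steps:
$U = 1$
$f{\left(S \right)} = - \frac{S}{5}$ ($f{\left(S \right)} = S \left(- \frac{1}{5}\right) = - \frac{S}{5}$)
$p{\left(C \right)} = \frac{\left(- \frac{1}{5} + C\right)^{2}}{8}$ ($p{\left(C \right)} = \frac{\left(C - \frac{1}{5}\right)^{2}}{8} = \frac{\left(- \frac{1}{5} + C\right)^{2}}{8}$)
$- p{\left(183 \right)} = - \frac{\left(-1 + 5 \cdot 183\right)^{2}}{200} = - \frac{\left(-1 + 915\right)^{2}}{200} = - \frac{914^{2}}{200} = - \frac{835396}{200} = \left(-1\right) \frac{208849}{50} = - \frac{208849}{50}$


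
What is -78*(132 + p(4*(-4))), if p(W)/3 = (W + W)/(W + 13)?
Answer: -12792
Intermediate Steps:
p(W) = 6*W/(13 + W) (p(W) = 3*((W + W)/(W + 13)) = 3*((2*W)/(13 + W)) = 3*(2*W/(13 + W)) = 6*W/(13 + W))
-78*(132 + p(4*(-4))) = -78*(132 + 6*(4*(-4))/(13 + 4*(-4))) = -78*(132 + 6*(-16)/(13 - 16)) = -78*(132 + 6*(-16)/(-3)) = -78*(132 + 6*(-16)*(-1/3)) = -78*(132 + 32) = -78*164 = -12792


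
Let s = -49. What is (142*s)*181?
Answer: -1259398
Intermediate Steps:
(142*s)*181 = (142*(-49))*181 = -6958*181 = -1259398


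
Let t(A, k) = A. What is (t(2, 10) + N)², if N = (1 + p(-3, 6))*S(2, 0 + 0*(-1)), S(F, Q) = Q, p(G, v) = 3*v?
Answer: 4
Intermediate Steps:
N = 0 (N = (1 + 3*6)*(0 + 0*(-1)) = (1 + 18)*(0 + 0) = 19*0 = 0)
(t(2, 10) + N)² = (2 + 0)² = 2² = 4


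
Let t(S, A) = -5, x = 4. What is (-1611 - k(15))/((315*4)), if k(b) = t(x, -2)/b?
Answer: -1208/945 ≈ -1.2783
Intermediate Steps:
k(b) = -5/b
(-1611 - k(15))/((315*4)) = (-1611 - (-5)/15)/((315*4)) = (-1611 - (-5)/15)/1260 = (-1611 - 1*(-⅓))*(1/1260) = (-1611 + ⅓)*(1/1260) = -4832/3*1/1260 = -1208/945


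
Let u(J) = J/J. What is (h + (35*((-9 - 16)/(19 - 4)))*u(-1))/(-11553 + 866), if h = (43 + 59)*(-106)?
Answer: 32611/32061 ≈ 1.0172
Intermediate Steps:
u(J) = 1
h = -10812 (h = 102*(-106) = -10812)
(h + (35*((-9 - 16)/(19 - 4)))*u(-1))/(-11553 + 866) = (-10812 + (35*((-9 - 16)/(19 - 4)))*1)/(-11553 + 866) = (-10812 + (35*(-25/15))*1)/(-10687) = (-10812 + (35*(-25*1/15))*1)*(-1/10687) = (-10812 + (35*(-5/3))*1)*(-1/10687) = (-10812 - 175/3*1)*(-1/10687) = (-10812 - 175/3)*(-1/10687) = -32611/3*(-1/10687) = 32611/32061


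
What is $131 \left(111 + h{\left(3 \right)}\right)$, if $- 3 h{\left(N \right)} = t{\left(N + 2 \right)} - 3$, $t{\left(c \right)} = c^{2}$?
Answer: $\frac{40741}{3} \approx 13580.0$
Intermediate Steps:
$h{\left(N \right)} = 1 - \frac{\left(2 + N\right)^{2}}{3}$ ($h{\left(N \right)} = - \frac{\left(N + 2\right)^{2} - 3}{3} = - \frac{\left(2 + N\right)^{2} - 3}{3} = - \frac{-3 + \left(2 + N\right)^{2}}{3} = 1 - \frac{\left(2 + N\right)^{2}}{3}$)
$131 \left(111 + h{\left(3 \right)}\right) = 131 \left(111 + \left(1 - \frac{\left(2 + 3\right)^{2}}{3}\right)\right) = 131 \left(111 + \left(1 - \frac{5^{2}}{3}\right)\right) = 131 \left(111 + \left(1 - \frac{25}{3}\right)\right) = 131 \left(111 - \frac{22}{3}\right) = 131 \cdot \frac{311}{3} = \frac{40741}{3}$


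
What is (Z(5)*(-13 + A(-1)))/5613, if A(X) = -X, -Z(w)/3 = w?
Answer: 60/1871 ≈ 0.032068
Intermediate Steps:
Z(w) = -3*w
(Z(5)*(-13 + A(-1)))/5613 = ((-3*5)*(-13 - 1*(-1)))/5613 = -15*(-13 + 1)*(1/5613) = -15*(-12)*(1/5613) = 180*(1/5613) = 60/1871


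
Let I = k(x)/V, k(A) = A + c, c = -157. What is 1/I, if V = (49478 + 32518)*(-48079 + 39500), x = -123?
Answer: 175860921/70 ≈ 2.5123e+6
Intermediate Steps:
k(A) = -157 + A (k(A) = A - 157 = -157 + A)
V = -703443684 (V = 81996*(-8579) = -703443684)
I = 70/175860921 (I = (-157 - 123)/(-703443684) = -280*(-1/703443684) = 70/175860921 ≈ 3.9804e-7)
1/I = 1/(70/175860921) = 175860921/70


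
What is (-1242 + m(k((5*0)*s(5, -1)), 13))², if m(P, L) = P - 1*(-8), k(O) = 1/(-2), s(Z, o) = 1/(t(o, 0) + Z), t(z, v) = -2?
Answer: 6095961/4 ≈ 1.5240e+6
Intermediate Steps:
s(Z, o) = 1/(-2 + Z)
k(O) = -½
m(P, L) = 8 + P (m(P, L) = P + 8 = 8 + P)
(-1242 + m(k((5*0)*s(5, -1)), 13))² = (-1242 + (8 - ½))² = (-1242 + 15/2)² = (-2469/2)² = 6095961/4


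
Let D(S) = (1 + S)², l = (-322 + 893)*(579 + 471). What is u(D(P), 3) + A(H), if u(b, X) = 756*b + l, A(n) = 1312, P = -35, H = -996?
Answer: 1474798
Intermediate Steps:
l = 599550 (l = 571*1050 = 599550)
u(b, X) = 599550 + 756*b (u(b, X) = 756*b + 599550 = 599550 + 756*b)
u(D(P), 3) + A(H) = (599550 + 756*(1 - 35)²) + 1312 = (599550 + 756*(-34)²) + 1312 = (599550 + 756*1156) + 1312 = (599550 + 873936) + 1312 = 1473486 + 1312 = 1474798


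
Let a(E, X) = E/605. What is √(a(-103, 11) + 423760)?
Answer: √1281873485/55 ≈ 650.97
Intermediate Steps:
a(E, X) = E/605 (a(E, X) = E*(1/605) = E/605)
√(a(-103, 11) + 423760) = √((1/605)*(-103) + 423760) = √(-103/605 + 423760) = √(256374697/605) = √1281873485/55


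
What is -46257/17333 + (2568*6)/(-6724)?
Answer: -144524733/29136773 ≈ -4.9602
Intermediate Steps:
-46257/17333 + (2568*6)/(-6724) = -46257*1/17333 + 15408*(-1/6724) = -46257/17333 - 3852/1681 = -144524733/29136773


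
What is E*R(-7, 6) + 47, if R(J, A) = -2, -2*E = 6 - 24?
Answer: 29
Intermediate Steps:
E = 9 (E = -(6 - 24)/2 = -1/2*(-18) = 9)
E*R(-7, 6) + 47 = 9*(-2) + 47 = -18 + 47 = 29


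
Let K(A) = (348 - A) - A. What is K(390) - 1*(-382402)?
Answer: 381970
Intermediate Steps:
K(A) = 348 - 2*A
K(390) - 1*(-382402) = (348 - 2*390) - 1*(-382402) = (348 - 780) + 382402 = -432 + 382402 = 381970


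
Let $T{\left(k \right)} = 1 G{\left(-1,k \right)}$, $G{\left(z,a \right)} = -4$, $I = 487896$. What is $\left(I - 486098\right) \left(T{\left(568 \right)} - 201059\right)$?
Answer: $-361511274$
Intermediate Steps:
$T{\left(k \right)} = -4$ ($T{\left(k \right)} = 1 \left(-4\right) = -4$)
$\left(I - 486098\right) \left(T{\left(568 \right)} - 201059\right) = \left(487896 - 486098\right) \left(-4 - 201059\right) = 1798 \left(-201063\right) = -361511274$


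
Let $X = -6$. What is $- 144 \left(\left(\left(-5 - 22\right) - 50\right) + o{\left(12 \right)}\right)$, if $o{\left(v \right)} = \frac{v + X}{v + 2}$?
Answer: $\frac{77184}{7} \approx 11026.0$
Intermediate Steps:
$o{\left(v \right)} = \frac{-6 + v}{2 + v}$ ($o{\left(v \right)} = \frac{v - 6}{v + 2} = \frac{-6 + v}{2 + v}$)
$- 144 \left(\left(\left(-5 - 22\right) - 50\right) + o{\left(12 \right)}\right) = - 144 \left(\left(\left(-5 - 22\right) - 50\right) + \frac{-6 + 12}{2 + 12}\right) = - 144 \left(\left(-27 - 50\right) + \frac{1}{14} \cdot 6\right) = - 144 \left(-77 + \frac{1}{14} \cdot 6\right) = - 144 \left(-77 + \frac{3}{7}\right) = \left(-144\right) \left(- \frac{536}{7}\right) = \frac{77184}{7}$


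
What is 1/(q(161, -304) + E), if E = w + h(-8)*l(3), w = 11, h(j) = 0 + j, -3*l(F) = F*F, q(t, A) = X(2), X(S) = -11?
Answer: 1/24 ≈ 0.041667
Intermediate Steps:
q(t, A) = -11
l(F) = -F²/3 (l(F) = -F*F/3 = -F²/3)
h(j) = j
E = 35 (E = 11 - (-8)*3²/3 = 11 - (-8)*9/3 = 11 - 8*(-3) = 11 + 24 = 35)
1/(q(161, -304) + E) = 1/(-11 + 35) = 1/24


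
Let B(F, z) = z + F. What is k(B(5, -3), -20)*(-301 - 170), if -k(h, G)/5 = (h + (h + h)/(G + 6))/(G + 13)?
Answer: -28260/49 ≈ -576.73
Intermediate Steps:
B(F, z) = F + z
k(h, G) = -5*(h + 2*h/(6 + G))/(13 + G) (k(h, G) = -5*(h + (h + h)/(G + 6))/(G + 13) = -5*(h + (2*h)/(6 + G))/(13 + G) = -5*(h + 2*h/(6 + G))/(13 + G))
k(B(5, -3), -20)*(-301 - 170) = (-5*(5 - 3)*(8 - 20)/(78 + (-20)**2 + 19*(-20)))*(-301 - 170) = -5*2*(-12)/(78 + 400 - 380)*(-471) = -5*2*(-12)/98*(-471) = -5*2*1/98*(-12)*(-471) = (60/49)*(-471) = -28260/49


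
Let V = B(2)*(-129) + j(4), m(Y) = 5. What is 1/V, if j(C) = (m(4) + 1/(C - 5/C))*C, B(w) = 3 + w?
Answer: -11/6859 ≈ -0.0016037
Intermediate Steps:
j(C) = C*(5 + 1/(C - 5/C)) (j(C) = (5 + 1/(C - 5/C))*C = C*(5 + 1/(C - 5/C)))
V = -6859/11 (V = (3 + 2)*(-129) + 4*(-25 + 4 + 5*4²)/(-5 + 4²) = 5*(-129) + 4*(-25 + 4 + 5*16)/(-5 + 16) = -645 + 4*(-25 + 4 + 80)/11 = -645 + 4*(1/11)*59 = -645 + 236/11 = -6859/11 ≈ -623.54)
1/V = 1/(-6859/11) = -11/6859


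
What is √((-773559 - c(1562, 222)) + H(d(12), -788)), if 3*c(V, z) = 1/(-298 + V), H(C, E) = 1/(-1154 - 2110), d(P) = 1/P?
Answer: I*√89294650740431/10744 ≈ 879.52*I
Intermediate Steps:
H(C, E) = -1/3264 (H(C, E) = 1/(-3264) = -1/3264)
c(V, z) = 1/(3*(-298 + V))
√((-773559 - c(1562, 222)) + H(d(12), -788)) = √((-773559 - 1/(3*(-298 + 1562))) - 1/3264) = √((-773559 - 1/(3*1264)) - 1/3264) = √((-773559 - 1*1/3792) - 1/3264) = √((-773559 - 1/3792) - 1/3264) = √(-2933335729/3792 - 1/3264) = √(-66488943217/85952) = I*√89294650740431/10744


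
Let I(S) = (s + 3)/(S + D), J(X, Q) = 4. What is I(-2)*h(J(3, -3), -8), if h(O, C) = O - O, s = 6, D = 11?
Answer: 0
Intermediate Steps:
h(O, C) = 0
I(S) = 9/(11 + S) (I(S) = (6 + 3)/(S + 11) = 9/(11 + S))
I(-2)*h(J(3, -3), -8) = (9/(11 - 2))*0 = (9/9)*0 = (9*(⅑))*0 = 1*0 = 0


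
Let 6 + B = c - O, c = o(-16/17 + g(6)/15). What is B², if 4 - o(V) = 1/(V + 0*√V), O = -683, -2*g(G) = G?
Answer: 4374764164/9409 ≈ 4.6496e+5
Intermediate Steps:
g(G) = -G/2
o(V) = 4 - 1/V (o(V) = 4 - 1/(V + 0*√V) = 4 - 1/(V + 0) = 4 - 1/V)
c = 473/97 (c = 4 - 1/(-16/17 - ½*6/15) = 4 - 1/(-16*1/17 - 3*1/15) = 4 - 1/(-16/17 - ⅕) = 4 - 1/(-97/85) = 4 - 1*(-85/97) = 4 + 85/97 = 473/97 ≈ 4.8763)
B = 66142/97 (B = -6 + (473/97 - 1*(-683)) = -6 + (473/97 + 683) = -6 + 66724/97 = 66142/97 ≈ 681.88)
B² = (66142/97)² = 4374764164/9409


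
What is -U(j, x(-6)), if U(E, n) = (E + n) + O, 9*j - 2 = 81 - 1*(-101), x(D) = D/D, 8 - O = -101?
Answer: -1174/9 ≈ -130.44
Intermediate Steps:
O = 109 (O = 8 - 1*(-101) = 8 + 101 = 109)
x(D) = 1
j = 184/9 (j = 2/9 + (81 - 1*(-101))/9 = 2/9 + (81 + 101)/9 = 2/9 + (1/9)*182 = 2/9 + 182/9 = 184/9 ≈ 20.444)
U(E, n) = 109 + E + n (U(E, n) = (E + n) + 109 = 109 + E + n)
-U(j, x(-6)) = -(109 + 184/9 + 1) = -1*1174/9 = -1174/9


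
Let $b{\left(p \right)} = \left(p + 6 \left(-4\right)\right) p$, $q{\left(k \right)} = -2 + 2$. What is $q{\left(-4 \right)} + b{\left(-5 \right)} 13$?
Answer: $1885$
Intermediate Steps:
$q{\left(k \right)} = 0$
$b{\left(p \right)} = p \left(-24 + p\right)$ ($b{\left(p \right)} = \left(p - 24\right) p = \left(-24 + p\right) p = p \left(-24 + p\right)$)
$q{\left(-4 \right)} + b{\left(-5 \right)} 13 = 0 + - 5 \left(-24 - 5\right) 13 = 0 + \left(-5\right) \left(-29\right) 13 = 0 + 145 \cdot 13 = 0 + 1885 = 1885$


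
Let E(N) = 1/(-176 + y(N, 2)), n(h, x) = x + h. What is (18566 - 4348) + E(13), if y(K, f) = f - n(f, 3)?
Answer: 2545021/179 ≈ 14218.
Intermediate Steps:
n(h, x) = h + x
y(K, f) = -3 (y(K, f) = f - (f + 3) = f - (3 + f) = f + (-3 - f) = -3)
E(N) = -1/179 (E(N) = 1/(-176 - 3) = 1/(-179) = -1/179)
(18566 - 4348) + E(13) = (18566 - 4348) - 1/179 = 14218 - 1/179 = 2545021/179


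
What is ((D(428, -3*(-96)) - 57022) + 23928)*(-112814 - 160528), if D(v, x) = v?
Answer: 8928989772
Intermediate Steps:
((D(428, -3*(-96)) - 57022) + 23928)*(-112814 - 160528) = ((428 - 57022) + 23928)*(-112814 - 160528) = (-56594 + 23928)*(-273342) = -32666*(-273342) = 8928989772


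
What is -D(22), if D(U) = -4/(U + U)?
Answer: 1/11 ≈ 0.090909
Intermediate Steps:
D(U) = -2/U (D(U) = -4*1/(2*U) = -2/U)
-D(22) = -(-2)/22 = -1*(-1/11) = 1/11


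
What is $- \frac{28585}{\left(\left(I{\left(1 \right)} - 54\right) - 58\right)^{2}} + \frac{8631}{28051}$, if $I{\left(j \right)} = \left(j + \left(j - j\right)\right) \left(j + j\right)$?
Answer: $- \frac{139480547}{67883420} \approx -2.0547$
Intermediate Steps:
$I{\left(j \right)} = 2 j^{2}$ ($I{\left(j \right)} = \left(j + 0\right) 2 j = j 2 j = 2 j^{2}$)
$- \frac{28585}{\left(\left(I{\left(1 \right)} - 54\right) - 58\right)^{2}} + \frac{8631}{28051} = - \frac{28585}{\left(\left(2 \cdot 1^{2} - 54\right) - 58\right)^{2}} + \frac{8631}{28051} = - \frac{28585}{\left(\left(2 \cdot 1 - 54\right) - 58\right)^{2}} + 8631 \cdot \frac{1}{28051} = - \frac{28585}{\left(\left(2 - 54\right) - 58\right)^{2}} + \frac{8631}{28051} = - \frac{28585}{\left(-52 - 58\right)^{2}} + \frac{8631}{28051} = - \frac{28585}{\left(-110\right)^{2}} + \frac{8631}{28051} = - \frac{28585}{12100} + \frac{8631}{28051} = \left(-28585\right) \frac{1}{12100} + \frac{8631}{28051} = - \frac{5717}{2420} + \frac{8631}{28051} = - \frac{139480547}{67883420}$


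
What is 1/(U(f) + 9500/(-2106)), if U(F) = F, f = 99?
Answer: 1053/99497 ≈ 0.010583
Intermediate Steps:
1/(U(f) + 9500/(-2106)) = 1/(99 + 9500/(-2106)) = 1/(99 + 9500*(-1/2106)) = 1/(99 - 4750/1053) = 1/(99497/1053) = 1053/99497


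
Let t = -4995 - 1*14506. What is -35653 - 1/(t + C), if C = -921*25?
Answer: -1516179477/42526 ≈ -35653.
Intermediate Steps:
C = -23025
t = -19501 (t = -4995 - 14506 = -19501)
-35653 - 1/(t + C) = -35653 - 1/(-19501 - 23025) = -35653 - 1/(-42526) = -35653 - 1*(-1/42526) = -35653 + 1/42526 = -1516179477/42526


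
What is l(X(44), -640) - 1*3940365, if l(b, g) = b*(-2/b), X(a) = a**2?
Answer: -3940367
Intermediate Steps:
l(b, g) = -2
l(X(44), -640) - 1*3940365 = -2 - 1*3940365 = -2 - 3940365 = -3940367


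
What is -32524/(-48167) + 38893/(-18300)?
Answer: -1278169931/881456100 ≈ -1.4501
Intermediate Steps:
-32524/(-48167) + 38893/(-18300) = -32524*(-1/48167) + 38893*(-1/18300) = 32524/48167 - 38893/18300 = -1278169931/881456100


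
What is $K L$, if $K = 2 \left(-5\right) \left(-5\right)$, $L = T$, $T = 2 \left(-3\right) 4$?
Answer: $-1200$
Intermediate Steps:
$T = -24$ ($T = \left(-6\right) 4 = -24$)
$L = -24$
$K = 50$ ($K = \left(-10\right) \left(-5\right) = 50$)
$K L = 50 \left(-24\right) = -1200$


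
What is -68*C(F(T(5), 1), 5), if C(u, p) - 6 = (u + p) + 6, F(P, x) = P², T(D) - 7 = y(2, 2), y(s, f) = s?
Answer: -6664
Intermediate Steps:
T(D) = 9 (T(D) = 7 + 2 = 9)
C(u, p) = 12 + p + u (C(u, p) = 6 + ((u + p) + 6) = 6 + ((p + u) + 6) = 6 + (6 + p + u) = 12 + p + u)
-68*C(F(T(5), 1), 5) = -68*(12 + 5 + 9²) = -68*(12 + 5 + 81) = -68*98 = -6664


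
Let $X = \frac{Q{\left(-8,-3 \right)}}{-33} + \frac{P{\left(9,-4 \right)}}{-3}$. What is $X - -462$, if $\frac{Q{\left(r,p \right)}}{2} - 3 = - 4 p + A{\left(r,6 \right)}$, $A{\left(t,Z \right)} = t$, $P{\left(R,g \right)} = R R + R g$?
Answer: $\frac{14737}{33} \approx 446.58$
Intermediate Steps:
$P{\left(R,g \right)} = R^{2} + R g$
$Q{\left(r,p \right)} = 6 - 8 p + 2 r$ ($Q{\left(r,p \right)} = 6 + 2 \left(- 4 p + r\right) = 6 + 2 \left(r - 4 p\right) = 6 - \left(- 2 r + 8 p\right) = 6 - 8 p + 2 r$)
$X = - \frac{509}{33}$ ($X = \frac{6 - -24 + 2 \left(-8\right)}{-33} + \frac{9 \left(9 - 4\right)}{-3} = \left(6 + 24 - 16\right) \left(- \frac{1}{33}\right) + 9 \cdot 5 \left(- \frac{1}{3}\right) = 14 \left(- \frac{1}{33}\right) + 45 \left(- \frac{1}{3}\right) = - \frac{14}{33} - 15 = - \frac{509}{33} \approx -15.424$)
$X - -462 = - \frac{509}{33} - -462 = - \frac{509}{33} + 462 = \frac{14737}{33}$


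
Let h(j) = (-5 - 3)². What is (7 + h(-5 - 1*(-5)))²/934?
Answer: 5041/934 ≈ 5.3972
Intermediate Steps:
h(j) = 64 (h(j) = (-8)² = 64)
(7 + h(-5 - 1*(-5)))²/934 = (7 + 64)²/934 = 71²*(1/934) = 5041*(1/934) = 5041/934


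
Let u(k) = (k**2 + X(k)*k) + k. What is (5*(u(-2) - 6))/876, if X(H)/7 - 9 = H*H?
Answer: -155/146 ≈ -1.0616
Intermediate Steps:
X(H) = 63 + 7*H**2 (X(H) = 63 + 7*(H*H) = 63 + 7*H**2)
u(k) = k + k**2 + k*(63 + 7*k**2) (u(k) = (k**2 + (63 + 7*k**2)*k) + k = (k**2 + k*(63 + 7*k**2)) + k = k + k**2 + k*(63 + 7*k**2))
(5*(u(-2) - 6))/876 = (5*(-2*(64 - 2 + 7*(-2)**2) - 6))/876 = (5*(-2*(64 - 2 + 7*4) - 6))*(1/876) = (5*(-2*(64 - 2 + 28) - 6))*(1/876) = (5*(-2*90 - 6))*(1/876) = (5*(-180 - 6))*(1/876) = (5*(-186))*(1/876) = -930*1/876 = -155/146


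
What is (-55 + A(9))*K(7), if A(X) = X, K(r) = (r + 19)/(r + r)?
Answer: -598/7 ≈ -85.429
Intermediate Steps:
K(r) = (19 + r)/(2*r) (K(r) = (19 + r)/((2*r)) = (19 + r)*(1/(2*r)) = (19 + r)/(2*r))
(-55 + A(9))*K(7) = (-55 + 9)*((1/2)*(19 + 7)/7) = -23*26/7 = -46*13/7 = -598/7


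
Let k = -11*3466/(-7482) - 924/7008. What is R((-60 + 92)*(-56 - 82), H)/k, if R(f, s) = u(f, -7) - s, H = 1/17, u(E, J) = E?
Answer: -164015286312/184360495 ≈ -889.64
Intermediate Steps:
k = 10844735/2184744 (k = -38126*(-1/7482) - 924*1/7008 = 19063/3741 - 77/584 = 10844735/2184744 ≈ 4.9638)
H = 1/17 ≈ 0.058824
R(f, s) = f - s
R((-60 + 92)*(-56 - 82), H)/k = ((-60 + 92)*(-56 - 82) - 1*1/17)/(10844735/2184744) = (32*(-138) - 1/17)*(2184744/10844735) = (-4416 - 1/17)*(2184744/10844735) = -75073/17*2184744/10844735 = -164015286312/184360495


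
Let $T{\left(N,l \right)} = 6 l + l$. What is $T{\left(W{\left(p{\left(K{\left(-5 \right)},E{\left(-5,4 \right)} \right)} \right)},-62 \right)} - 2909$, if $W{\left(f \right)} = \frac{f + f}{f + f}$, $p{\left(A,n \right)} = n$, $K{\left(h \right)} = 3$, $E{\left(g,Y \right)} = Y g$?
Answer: $-3343$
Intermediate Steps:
$W{\left(f \right)} = 1$ ($W{\left(f \right)} = \frac{2 f}{2 f} = 2 f \frac{1}{2 f} = 1$)
$T{\left(N,l \right)} = 7 l$
$T{\left(W{\left(p{\left(K{\left(-5 \right)},E{\left(-5,4 \right)} \right)} \right)},-62 \right)} - 2909 = 7 \left(-62\right) - 2909 = -434 - 2909 = -3343$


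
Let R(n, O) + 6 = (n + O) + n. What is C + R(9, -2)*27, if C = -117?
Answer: 153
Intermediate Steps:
R(n, O) = -6 + O + 2*n (R(n, O) = -6 + ((n + O) + n) = -6 + ((O + n) + n) = -6 + (O + 2*n) = -6 + O + 2*n)
C + R(9, -2)*27 = -117 + (-6 - 2 + 2*9)*27 = -117 + (-6 - 2 + 18)*27 = -117 + 10*27 = -117 + 270 = 153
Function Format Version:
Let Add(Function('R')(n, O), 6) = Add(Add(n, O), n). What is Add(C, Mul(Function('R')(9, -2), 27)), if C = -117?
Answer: 153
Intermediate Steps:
Function('R')(n, O) = Add(-6, O, Mul(2, n)) (Function('R')(n, O) = Add(-6, Add(Add(n, O), n)) = Add(-6, Add(Add(O, n), n)) = Add(-6, Add(O, Mul(2, n))) = Add(-6, O, Mul(2, n)))
Add(C, Mul(Function('R')(9, -2), 27)) = Add(-117, Mul(Add(-6, -2, Mul(2, 9)), 27)) = Add(-117, Mul(Add(-6, -2, 18), 27)) = Add(-117, Mul(10, 27)) = Add(-117, 270) = 153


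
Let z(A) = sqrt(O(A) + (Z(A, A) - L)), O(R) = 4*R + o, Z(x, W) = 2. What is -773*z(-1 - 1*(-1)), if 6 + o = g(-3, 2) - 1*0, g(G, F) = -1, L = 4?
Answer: -2319*I ≈ -2319.0*I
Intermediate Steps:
o = -7 (o = -6 + (-1 - 1*0) = -6 + (-1 + 0) = -6 - 1 = -7)
O(R) = -7 + 4*R (O(R) = 4*R - 7 = -7 + 4*R)
z(A) = sqrt(-9 + 4*A) (z(A) = sqrt((-7 + 4*A) + (2 - 1*4)) = sqrt((-7 + 4*A) + (2 - 4)) = sqrt((-7 + 4*A) - 2) = sqrt(-9 + 4*A))
-773*z(-1 - 1*(-1)) = -773*sqrt(-9 + 4*(-1 - 1*(-1))) = -773*sqrt(-9 + 4*(-1 + 1)) = -773*sqrt(-9 + 4*0) = -773*sqrt(-9 + 0) = -2319*I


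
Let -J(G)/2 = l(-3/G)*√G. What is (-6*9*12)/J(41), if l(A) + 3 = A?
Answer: -18*√41/7 ≈ -16.465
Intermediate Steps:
l(A) = -3 + A
J(G) = -2*√G*(-3 - 3/G) (J(G) = -2*(-3 - 3/G)*√G = -2*√G*(-3 - 3/G))
(-6*9*12)/J(41) = (-6*9*12)/((6*(1 + 41)/√41)) = (-54*12)/((6*(√41/41)*42)) = -648*√41/252 = -18*√41/7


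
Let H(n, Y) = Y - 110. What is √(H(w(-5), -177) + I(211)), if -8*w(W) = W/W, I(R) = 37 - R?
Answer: I*√461 ≈ 21.471*I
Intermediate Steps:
w(W) = -⅛ (w(W) = -W/(8*W) = -⅛*1 = -⅛)
H(n, Y) = -110 + Y
√(H(w(-5), -177) + I(211)) = √((-110 - 177) + (37 - 1*211)) = √(-287 + (37 - 211)) = √(-287 - 174) = √(-461) = I*√461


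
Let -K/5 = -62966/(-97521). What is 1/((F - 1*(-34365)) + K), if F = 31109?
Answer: 97521/6384775124 ≈ 1.5274e-5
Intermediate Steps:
K = -314830/97521 (K = -(-314830)/(-97521) = -(-314830)*(-1)/97521 = -5*62966/97521 = -314830/97521 ≈ -3.2283)
1/((F - 1*(-34365)) + K) = 1/((31109 - 1*(-34365)) - 314830/97521) = 1/((31109 + 34365) - 314830/97521) = 1/(65474 - 314830/97521) = 1/(6384775124/97521) = 97521/6384775124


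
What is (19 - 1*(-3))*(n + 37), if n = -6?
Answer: 682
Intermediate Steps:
(19 - 1*(-3))*(n + 37) = (19 - 1*(-3))*(-6 + 37) = (19 + 3)*31 = 22*31 = 682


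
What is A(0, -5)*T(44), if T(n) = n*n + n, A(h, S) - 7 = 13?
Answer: 39600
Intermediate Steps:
A(h, S) = 20 (A(h, S) = 7 + 13 = 20)
T(n) = n + n² (T(n) = n² + n = n + n²)
A(0, -5)*T(44) = 20*(44*(1 + 44)) = 20*(44*45) = 20*1980 = 39600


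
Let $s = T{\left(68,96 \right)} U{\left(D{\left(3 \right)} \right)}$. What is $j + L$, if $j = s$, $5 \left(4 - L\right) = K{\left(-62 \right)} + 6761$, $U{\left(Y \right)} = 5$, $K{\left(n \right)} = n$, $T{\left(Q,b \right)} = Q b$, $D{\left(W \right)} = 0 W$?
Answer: $\frac{156521}{5} \approx 31304.0$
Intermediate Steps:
$D{\left(W \right)} = 0$
$s = 32640$ ($s = 68 \cdot 96 \cdot 5 = 6528 \cdot 5 = 32640$)
$L = - \frac{6679}{5}$ ($L = 4 - \frac{-62 + 6761}{5} = 4 - \frac{6699}{5} = - \frac{6679}{5} \approx -1335.8$)
$j = 32640$
$j + L = 32640 - \frac{6679}{5} = \frac{156521}{5}$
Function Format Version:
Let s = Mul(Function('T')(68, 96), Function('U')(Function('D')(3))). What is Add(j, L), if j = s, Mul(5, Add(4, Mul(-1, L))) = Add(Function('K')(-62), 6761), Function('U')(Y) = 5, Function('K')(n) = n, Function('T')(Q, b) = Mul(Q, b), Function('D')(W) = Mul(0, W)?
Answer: Rational(156521, 5) ≈ 31304.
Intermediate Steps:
Function('D')(W) = 0
s = 32640 (s = Mul(Mul(68, 96), 5) = Mul(6528, 5) = 32640)
L = Rational(-6679, 5) (L = Add(4, Mul(Rational(-1, 5), Add(-62, 6761))) = Add(4, Mul(Rational(-1, 5), 6699)) = Add(4, Rational(-6699, 5)) = Rational(-6679, 5) ≈ -1335.8)
j = 32640
Add(j, L) = Add(32640, Rational(-6679, 5)) = Rational(156521, 5)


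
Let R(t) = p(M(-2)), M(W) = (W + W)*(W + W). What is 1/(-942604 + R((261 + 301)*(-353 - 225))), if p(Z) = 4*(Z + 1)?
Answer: -1/942536 ≈ -1.0610e-6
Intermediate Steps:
M(W) = 4*W² (M(W) = (2*W)*(2*W) = 4*W²)
p(Z) = 4 + 4*Z (p(Z) = 4*(1 + Z) = 4 + 4*Z)
R(t) = 68 (R(t) = 4 + 4*(4*(-2)²) = 4 + 4*(4*4) = 4 + 4*16 = 4 + 64 = 68)
1/(-942604 + R((261 + 301)*(-353 - 225))) = 1/(-942604 + 68) = 1/(-942536) = -1/942536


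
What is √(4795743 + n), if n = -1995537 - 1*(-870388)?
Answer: √3670594 ≈ 1915.9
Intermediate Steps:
n = -1125149 (n = -1995537 + 870388 = -1125149)
√(4795743 + n) = √(4795743 - 1125149) = √3670594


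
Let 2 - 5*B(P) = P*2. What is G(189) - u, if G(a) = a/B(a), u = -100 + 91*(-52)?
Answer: 1815887/376 ≈ 4829.5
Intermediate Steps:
u = -4832 (u = -100 - 4732 = -4832)
B(P) = 2/5 - 2*P/5 (B(P) = 2/5 - P*2/5 = 2/5 - 2*P/5)
G(a) = a/(2/5 - 2*a/5)
G(189) - u = -5*189/(-2 + 2*189) - 1*(-4832) = -5*189/(-2 + 378) + 4832 = -5*189/376 + 4832 = -5*189*1/376 + 4832 = -945/376 + 4832 = 1815887/376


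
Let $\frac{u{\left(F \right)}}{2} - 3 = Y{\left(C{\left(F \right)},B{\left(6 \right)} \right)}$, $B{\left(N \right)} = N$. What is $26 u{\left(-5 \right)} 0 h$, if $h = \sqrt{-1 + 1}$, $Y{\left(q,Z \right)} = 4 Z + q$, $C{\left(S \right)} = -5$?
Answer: $0$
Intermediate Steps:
$Y{\left(q,Z \right)} = q + 4 Z$
$u{\left(F \right)} = 44$ ($u{\left(F \right)} = 6 + 2 \left(-5 + 4 \cdot 6\right) = 6 + 2 \left(-5 + 24\right) = 6 + 2 \cdot 19 = 6 + 38 = 44$)
$h = 0$ ($h = \sqrt{0} = 0$)
$26 u{\left(-5 \right)} 0 h = 26 \cdot 44 \cdot 0 \cdot 0 = 1144 \cdot 0 = 0$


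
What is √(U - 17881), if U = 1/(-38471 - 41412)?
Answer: 2*I*√28525978133223/79883 ≈ 133.72*I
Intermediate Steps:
U = -1/79883 (U = 1/(-79883) = -1/79883 ≈ -1.2518e-5)
√(U - 17881) = √(-1/79883 - 17881) = √(-1428387924/79883) = 2*I*√28525978133223/79883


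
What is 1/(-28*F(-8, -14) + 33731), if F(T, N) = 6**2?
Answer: 1/32723 ≈ 3.0560e-5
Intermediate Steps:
F(T, N) = 36
1/(-28*F(-8, -14) + 33731) = 1/(-28*36 + 33731) = 1/(-1008 + 33731) = 1/32723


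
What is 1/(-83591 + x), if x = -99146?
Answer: -1/182737 ≈ -5.4723e-6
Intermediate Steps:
1/(-83591 + x) = 1/(-83591 - 99146) = 1/(-182737) = -1/182737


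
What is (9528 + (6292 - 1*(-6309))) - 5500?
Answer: 16629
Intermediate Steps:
(9528 + (6292 - 1*(-6309))) - 5500 = (9528 + (6292 + 6309)) - 5500 = (9528 + 12601) - 5500 = 22129 - 5500 = 16629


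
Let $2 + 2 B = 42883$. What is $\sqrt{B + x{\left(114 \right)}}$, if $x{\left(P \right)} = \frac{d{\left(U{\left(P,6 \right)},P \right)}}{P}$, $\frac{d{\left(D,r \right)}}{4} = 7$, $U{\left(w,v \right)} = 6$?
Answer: $\frac{\sqrt{278643930}}{114} \approx 146.43$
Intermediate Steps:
$d{\left(D,r \right)} = 28$ ($d{\left(D,r \right)} = 4 \cdot 7 = 28$)
$x{\left(P \right)} = \frac{28}{P}$
$B = \frac{42881}{2}$ ($B = -1 + \frac{1}{2} \cdot 42883 = -1 + \frac{42883}{2} = \frac{42881}{2} \approx 21441.0$)
$\sqrt{B + x{\left(114 \right)}} = \sqrt{\frac{42881}{2} + \frac{28}{114}} = \sqrt{\frac{42881}{2} + 28 \cdot \frac{1}{114}} = \sqrt{\frac{42881}{2} + \frac{14}{57}} = \sqrt{\frac{2444245}{114}} = \frac{\sqrt{278643930}}{114}$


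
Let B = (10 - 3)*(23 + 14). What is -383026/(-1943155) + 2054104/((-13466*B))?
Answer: -1327782488038/3388565017285 ≈ -0.39184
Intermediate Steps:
B = 259 (B = 7*37 = 259)
-383026/(-1943155) + 2054104/((-13466*B)) = -383026/(-1943155) + 2054104/((-13466*259)) = -383026*(-1/1943155) + 2054104/(-3487694) = 383026/1943155 + 2054104*(-1/3487694) = 383026/1943155 - 1027052/1743847 = -1327782488038/3388565017285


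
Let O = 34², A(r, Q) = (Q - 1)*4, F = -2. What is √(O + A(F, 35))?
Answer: 2*√323 ≈ 35.944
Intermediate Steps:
A(r, Q) = -4 + 4*Q (A(r, Q) = (-1 + Q)*4 = -4 + 4*Q)
O = 1156
√(O + A(F, 35)) = √(1156 + (-4 + 4*35)) = √(1156 + (-4 + 140)) = √(1156 + 136) = √1292 = 2*√323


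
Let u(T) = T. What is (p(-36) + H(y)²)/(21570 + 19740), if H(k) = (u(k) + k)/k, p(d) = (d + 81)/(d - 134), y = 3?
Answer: 127/1404540 ≈ 9.0421e-5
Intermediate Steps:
p(d) = (81 + d)/(-134 + d)
H(k) = 2 (H(k) = (k + k)/k = (2*k)/k = 2)
(p(-36) + H(y)²)/(21570 + 19740) = ((81 - 36)/(-134 - 36) + 2²)/(21570 + 19740) = (45/(-170) + 4)/41310 = (-1/170*45 + 4)*(1/41310) = (-9/34 + 4)*(1/41310) = (127/34)*(1/41310) = 127/1404540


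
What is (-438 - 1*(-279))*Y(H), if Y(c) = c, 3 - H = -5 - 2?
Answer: -1590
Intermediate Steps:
H = 10 (H = 3 - (-5 - 2) = 3 - 1*(-7) = 3 + 7 = 10)
(-438 - 1*(-279))*Y(H) = (-438 - 1*(-279))*10 = (-438 + 279)*10 = -159*10 = -1590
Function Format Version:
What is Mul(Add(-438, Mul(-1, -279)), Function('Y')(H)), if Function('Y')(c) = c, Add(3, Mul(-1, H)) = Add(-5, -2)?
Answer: -1590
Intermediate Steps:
H = 10 (H = Add(3, Mul(-1, Add(-5, -2))) = Add(3, Mul(-1, -7)) = Add(3, 7) = 10)
Mul(Add(-438, Mul(-1, -279)), Function('Y')(H)) = Mul(Add(-438, Mul(-1, -279)), 10) = Mul(Add(-438, 279), 10) = Mul(-159, 10) = -1590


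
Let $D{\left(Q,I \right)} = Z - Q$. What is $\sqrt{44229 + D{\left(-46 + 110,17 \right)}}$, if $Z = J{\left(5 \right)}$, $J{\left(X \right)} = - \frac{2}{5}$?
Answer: $\frac{\sqrt{1104115}}{5} \approx 210.15$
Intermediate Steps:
$J{\left(X \right)} = - \frac{2}{5}$ ($J{\left(X \right)} = \left(-2\right) \frac{1}{5} = - \frac{2}{5}$)
$Z = - \frac{2}{5} \approx -0.4$
$D{\left(Q,I \right)} = - \frac{2}{5} - Q$
$\sqrt{44229 + D{\left(-46 + 110,17 \right)}} = \sqrt{44229 - \frac{322}{5}} = \sqrt{\frac{220823}{5}} = \frac{\sqrt{1104115}}{5}$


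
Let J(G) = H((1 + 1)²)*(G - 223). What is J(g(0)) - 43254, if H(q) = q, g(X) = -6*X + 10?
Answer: -44106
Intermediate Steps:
g(X) = 10 - 6*X
J(G) = -892 + 4*G (J(G) = (1 + 1)²*(G - 223) = 2²*(-223 + G) = 4*(-223 + G) = -892 + 4*G)
J(g(0)) - 43254 = (-892 + 4*(10 - 6*0)) - 43254 = (-892 + 4*(10 + 0)) - 43254 = (-892 + 4*10) - 43254 = (-892 + 40) - 43254 = -852 - 43254 = -44106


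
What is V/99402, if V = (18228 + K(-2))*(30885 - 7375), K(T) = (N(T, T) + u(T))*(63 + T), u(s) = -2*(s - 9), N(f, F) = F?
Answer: 228611240/49701 ≈ 4599.7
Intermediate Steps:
u(s) = 18 - 2*s (u(s) = -2*(-9 + s) = 18 - 2*s)
K(T) = (18 - T)*(63 + T) (K(T) = (T + (18 - 2*T))*(63 + T) = (18 - T)*(63 + T))
V = 457222480 (V = (18228 + (1134 - 1*(-2)² - 45*(-2)))*(30885 - 7375) = (18228 + (1134 - 1*4 + 90))*23510 = (18228 + (1134 - 4 + 90))*23510 = (18228 + 1220)*23510 = 19448*23510 = 457222480)
V/99402 = 457222480/99402 = 457222480*(1/99402) = 228611240/49701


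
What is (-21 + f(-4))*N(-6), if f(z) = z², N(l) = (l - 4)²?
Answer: -500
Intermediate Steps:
N(l) = (-4 + l)²
(-21 + f(-4))*N(-6) = (-21 + (-4)²)*(-4 - 6)² = (-21 + 16)*(-10)² = -5*100 = -500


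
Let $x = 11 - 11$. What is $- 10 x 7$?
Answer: $0$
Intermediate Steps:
$x = 0$ ($x = 11 - 11 = 0$)
$- 10 x 7 = \left(-10\right) 0 \cdot 7 = 0 \cdot 7 = 0$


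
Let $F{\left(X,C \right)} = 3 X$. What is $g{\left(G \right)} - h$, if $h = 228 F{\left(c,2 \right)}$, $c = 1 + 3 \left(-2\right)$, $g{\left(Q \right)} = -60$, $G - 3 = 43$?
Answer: $3360$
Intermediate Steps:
$G = 46$ ($G = 3 + 43 = 46$)
$c = -5$ ($c = 1 - 6 = -5$)
$h = -3420$ ($h = 228 \cdot 3 \left(-5\right) = 228 \left(-15\right) = -3420$)
$g{\left(G \right)} - h = -60 - -3420 = -60 + 3420 = 3360$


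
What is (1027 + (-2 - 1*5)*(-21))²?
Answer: 1378276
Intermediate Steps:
(1027 + (-2 - 1*5)*(-21))² = (1027 + (-2 - 5)*(-21))² = (1027 - 7*(-21))² = (1027 + 147)² = 1174² = 1378276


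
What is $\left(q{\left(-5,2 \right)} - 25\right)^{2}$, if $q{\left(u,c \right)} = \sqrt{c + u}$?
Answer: $\left(25 - i \sqrt{3}\right)^{2} \approx 622.0 - 86.603 i$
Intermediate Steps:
$\left(q{\left(-5,2 \right)} - 25\right)^{2} = \left(\sqrt{2 - 5} - 25\right)^{2} = \left(\sqrt{-3} - 25\right)^{2} = \left(i \sqrt{3} - 25\right)^{2} = \left(-25 + i \sqrt{3}\right)^{2}$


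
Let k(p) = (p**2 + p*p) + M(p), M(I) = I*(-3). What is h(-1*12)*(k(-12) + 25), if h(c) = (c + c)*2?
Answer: -16752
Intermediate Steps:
M(I) = -3*I
h(c) = 4*c (h(c) = (2*c)*2 = 4*c)
k(p) = -3*p + 2*p**2 (k(p) = (p**2 + p*p) - 3*p = (p**2 + p**2) - 3*p = 2*p**2 - 3*p = -3*p + 2*p**2)
h(-1*12)*(k(-12) + 25) = (4*(-1*12))*(-12*(-3 + 2*(-12)) + 25) = (4*(-12))*(-12*(-3 - 24) + 25) = -48*(-12*(-27) + 25) = -48*(324 + 25) = -48*349 = -16752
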